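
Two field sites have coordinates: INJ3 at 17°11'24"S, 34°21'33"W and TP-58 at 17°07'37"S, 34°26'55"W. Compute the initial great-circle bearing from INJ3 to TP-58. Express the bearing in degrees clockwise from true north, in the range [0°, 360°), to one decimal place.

INJ3: φ = -17.19000°, λ = -34.35917°
TP-58: φ = -17.12694°, λ = -34.44861°
Δλ = -0.0894°
y = sin Δλ · cos φ₂ = -0.001492
x = cos φ₁ sin φ₂ − sin φ₁ cos φ₂ cos Δλ = 0.001100
θ = atan2(y, x) = -53.5930° → 306.4070° (mod 360°)

306.4°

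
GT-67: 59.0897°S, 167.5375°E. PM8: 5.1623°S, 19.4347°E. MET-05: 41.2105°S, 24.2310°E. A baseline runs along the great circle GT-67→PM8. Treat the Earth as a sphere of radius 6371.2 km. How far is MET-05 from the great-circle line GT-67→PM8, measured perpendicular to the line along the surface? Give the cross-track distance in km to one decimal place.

708.0 km

δ₁₃ = central angle GT-67→MET-05 = 1.312552 rad  (haversine)
θ₁₃ = bearing GT-67→MET-05 = 207.706°,  θ₁₂ = bearing GT-67→PM8 = 214.292°
dₓₜ = R·arcsin(sin δ₁₃ · sin(θ₁₃ − θ₁₂)) = 6371.2·arcsin(0.96684·sin(-6.586°)) = -707.964 km
|dₓₜ| = 707.964 km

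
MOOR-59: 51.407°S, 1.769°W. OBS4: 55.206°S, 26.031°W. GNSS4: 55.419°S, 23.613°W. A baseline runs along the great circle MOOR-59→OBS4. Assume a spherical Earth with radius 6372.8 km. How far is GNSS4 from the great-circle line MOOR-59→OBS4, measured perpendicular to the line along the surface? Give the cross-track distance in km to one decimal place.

δ₁₃ = central angle MOOR-59→GNSS4 = 0.236648 rad  (haversine)
θ₁₃ = bearing MOOR-59→GNSS4 = 244.260°,  θ₁₂ = bearing MOOR-59→OBS4 = 245.745°
dₓₜ = R·arcsin(sin δ₁₃ · sin(θ₁₃ − θ₁₂)) = 6372.8·arcsin(0.23445·sin(-1.485°)) = -38.716 km
|dₓₜ| = 38.716 km

38.7 km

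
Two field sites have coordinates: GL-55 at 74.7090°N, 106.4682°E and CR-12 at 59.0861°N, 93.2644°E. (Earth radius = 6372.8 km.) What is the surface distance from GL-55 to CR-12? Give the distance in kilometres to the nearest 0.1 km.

1820.5 km

Δφ = -15.6229°,  Δλ = -13.2038°
a = sin²(Δφ/2) + cos φ₁ cos φ₂ sin²(Δλ/2) = 0.020263
c = 2·arcsin(√a) = 0.285669 rad = 16.3676°
d = R·c = 6372.8 × 0.285669 = 1820.5 km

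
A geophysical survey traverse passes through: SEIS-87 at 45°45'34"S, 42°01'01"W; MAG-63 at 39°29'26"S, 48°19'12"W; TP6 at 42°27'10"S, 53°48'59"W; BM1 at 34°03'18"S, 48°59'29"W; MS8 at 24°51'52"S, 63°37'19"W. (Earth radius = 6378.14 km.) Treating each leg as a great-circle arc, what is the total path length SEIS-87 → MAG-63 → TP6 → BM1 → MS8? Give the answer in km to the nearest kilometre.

SEIS-87: φ = -45.75944°, λ = -42.01694°
MAG-63: φ = -39.49056°, λ = -48.32000°
TP6: φ = -42.45278°, λ = -53.81639°
BM1: φ = -34.05500°, λ = -48.99139°
MS8: φ = -24.86444°, λ = -63.62194°
SEIS-87→MAG-63: c = 0.136004 rad, d = 867.45 km
MAG-63→TP6: c = 0.088958 rad, d = 567.39 km
TP6→BM1: c = 0.160724 rad, d = 1025.12 km
BM1→MS8: c = 0.273659 rad, d = 1745.44 km
Total = 867.45 + 567.39 + 1025.12 + 1745.44 = 4205.40 km

4205 km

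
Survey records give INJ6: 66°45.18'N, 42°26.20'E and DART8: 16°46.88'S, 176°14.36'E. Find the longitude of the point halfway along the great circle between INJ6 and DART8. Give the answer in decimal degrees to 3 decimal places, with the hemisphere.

153.636°E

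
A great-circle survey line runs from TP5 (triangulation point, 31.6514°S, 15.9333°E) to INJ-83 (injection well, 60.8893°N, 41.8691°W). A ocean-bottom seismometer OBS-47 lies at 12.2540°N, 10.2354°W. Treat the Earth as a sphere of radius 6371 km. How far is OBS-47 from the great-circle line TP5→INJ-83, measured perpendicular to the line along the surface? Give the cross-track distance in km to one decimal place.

758.0 km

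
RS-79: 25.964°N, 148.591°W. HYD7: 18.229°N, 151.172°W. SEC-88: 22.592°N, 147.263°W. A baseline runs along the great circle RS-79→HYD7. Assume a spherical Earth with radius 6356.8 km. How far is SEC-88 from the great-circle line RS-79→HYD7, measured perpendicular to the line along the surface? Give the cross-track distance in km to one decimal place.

δ₁₃ = central angle RS-79→SEC-88 = 0.062528 rad  (haversine)
θ₁₃ = bearing RS-79→SEC-88 = 159.975°,  θ₁₂ = bearing RS-79→HYD7 = 197.682°
dₓₜ = R·arcsin(sin δ₁₃ · sin(θ₁₃ − θ₁₂)) = 6356.8·arcsin(0.06249·sin(-37.706°)) = -243.007 km
|dₓₜ| = 243.007 km

243.0 km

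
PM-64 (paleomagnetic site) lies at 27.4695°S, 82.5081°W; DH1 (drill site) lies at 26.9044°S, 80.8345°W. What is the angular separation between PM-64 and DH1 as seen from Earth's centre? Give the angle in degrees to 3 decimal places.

Δφ = 0.5651°,  Δλ = 1.6736°
a = sin²(Δφ/2) + cos φ₁ cos φ₂ sin²(Δλ/2) = 0.000193
c = 2·arcsin(√a) = 0.027791 rad = 1.5923°

1.592°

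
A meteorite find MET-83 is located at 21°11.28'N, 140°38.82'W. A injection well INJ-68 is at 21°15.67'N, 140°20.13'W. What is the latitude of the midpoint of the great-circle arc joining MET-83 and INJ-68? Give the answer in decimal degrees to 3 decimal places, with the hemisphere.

MET-83: φ = +21.18800°, λ = -140.64700°
INJ-68: φ = +21.26117°, λ = -140.33550°
Bx = cos φ₂ cos Δλ = 0.931923,  By = cos φ₂ sin Δλ = 0.005067
φₘ = atan2(sin φ₁ + sin φ₂, √((cos φ₁ + Bx)² + By²)) = 21.22465°
λₘ = λ₁ + atan2(By, cos φ₁ + Bx) = -140.49129°

21.225°N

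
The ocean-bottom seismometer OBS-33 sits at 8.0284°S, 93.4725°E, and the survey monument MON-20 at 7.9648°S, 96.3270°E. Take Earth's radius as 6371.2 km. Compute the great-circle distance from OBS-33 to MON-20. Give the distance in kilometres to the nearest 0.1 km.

314.4 km

Δφ = 0.0636°,  Δλ = 2.8545°
a = sin²(Δφ/2) + cos φ₁ cos φ₂ sin²(Δλ/2) = 0.000609
c = 2·arcsin(√a) = 0.049348 rad = 2.8275°
d = R·c = 6371.2 × 0.049348 = 314.4 km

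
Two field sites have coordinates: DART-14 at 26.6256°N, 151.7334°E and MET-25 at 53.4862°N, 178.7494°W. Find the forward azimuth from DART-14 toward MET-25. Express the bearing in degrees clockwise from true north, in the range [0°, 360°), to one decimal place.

Δλ = 29.5172°
y = sin Δλ · cos φ₂ = 0.293156
x = cos φ₁ sin φ₂ − sin φ₁ cos φ₂ cos Δλ = 0.486432
θ = atan2(y, x) = 31.0759° → 31.0759° (mod 360°)

31.1°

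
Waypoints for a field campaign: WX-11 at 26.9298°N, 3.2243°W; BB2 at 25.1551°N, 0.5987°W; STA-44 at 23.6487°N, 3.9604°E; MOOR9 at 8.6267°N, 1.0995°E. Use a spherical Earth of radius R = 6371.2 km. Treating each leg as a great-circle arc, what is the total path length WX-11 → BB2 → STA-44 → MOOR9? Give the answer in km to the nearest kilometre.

2517 km

WX-11→BB2: c = 0.051520 rad, d = 328.24 km
BB2→STA-44: c = 0.077079 rad, d = 491.09 km
STA-44→MOOR9: c = 0.266504 rad, d = 1697.95 km
Total = 328.24 + 491.09 + 1697.95 = 2517.28 km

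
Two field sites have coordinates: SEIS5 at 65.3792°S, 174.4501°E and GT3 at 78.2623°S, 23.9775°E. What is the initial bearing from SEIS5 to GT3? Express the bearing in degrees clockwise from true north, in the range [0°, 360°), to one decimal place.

190.0°

Δλ = -150.4726°
y = sin Δλ · cos φ₂ = -0.100259
x = cos φ₁ sin φ₂ − sin φ₁ cos φ₂ cos Δλ = -0.568816
θ = atan2(y, x) = -170.0038° → 189.9962° (mod 360°)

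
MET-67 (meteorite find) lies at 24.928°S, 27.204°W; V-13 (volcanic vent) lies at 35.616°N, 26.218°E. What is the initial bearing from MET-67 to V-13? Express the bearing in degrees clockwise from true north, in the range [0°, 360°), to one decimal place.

41.7°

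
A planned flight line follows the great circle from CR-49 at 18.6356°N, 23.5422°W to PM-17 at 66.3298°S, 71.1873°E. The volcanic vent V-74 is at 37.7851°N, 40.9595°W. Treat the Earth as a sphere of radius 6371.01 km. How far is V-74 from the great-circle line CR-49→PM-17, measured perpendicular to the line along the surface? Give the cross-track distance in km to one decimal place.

δ₁₃ = central angle CR-49→V-74 = 0.426716 rad  (haversine)
θ₁₃ = bearing CR-49→V-74 = 325.140°,  θ₁₂ = bearing CR-49→PM-17 = 154.981°
dₓₜ = R·arcsin(sin δ₁₃ · sin(θ₁₃ − θ₁₂)) = 6371.01·arcsin(0.41388·sin(170.159°)) = 451.036 km
|dₓₜ| = 451.036 km

451.0 km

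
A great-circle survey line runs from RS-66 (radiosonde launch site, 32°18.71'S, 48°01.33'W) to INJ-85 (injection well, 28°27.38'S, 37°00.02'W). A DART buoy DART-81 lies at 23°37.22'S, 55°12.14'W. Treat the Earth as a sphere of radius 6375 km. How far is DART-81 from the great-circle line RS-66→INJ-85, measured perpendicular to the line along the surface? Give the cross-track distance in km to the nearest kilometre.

RS-66: φ = -32.31183°, λ = -48.02217°
INJ-85: φ = -28.45633°, λ = -37.00033°
DART-81: φ = -23.62033°, λ = -55.20233°
δ₁₃ = central angle RS-66→DART-81 = 0.187658 rad  (haversine)
θ₁₃ = bearing RS-66→DART-81 = 322.132°,  θ₁₂ = bearing RS-66→INJ-85 = 70.788°
dₓₜ = R·arcsin(sin δ₁₃ · sin(θ₁₃ − θ₁₂)) = 6375·arcsin(0.18656·sin(251.344°)) = -1132.766 km
|dₓₜ| = 1132.766 km

1133 km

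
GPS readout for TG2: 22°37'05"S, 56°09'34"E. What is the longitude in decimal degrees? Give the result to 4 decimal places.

56.1594°E

56° + 9′/60 + 34″/3600 = 56 + 0.15000 + 0.00944 = 56.1594°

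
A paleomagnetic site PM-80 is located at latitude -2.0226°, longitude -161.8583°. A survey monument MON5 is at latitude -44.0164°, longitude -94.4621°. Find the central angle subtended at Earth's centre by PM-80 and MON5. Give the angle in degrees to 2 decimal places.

72.50°

Δφ = -41.9938°,  Δλ = 67.3962°
a = sin²(Δφ/2) + cos φ₁ cos φ₂ sin²(Δλ/2) = 0.349621
c = 2·arcsin(√a) = 1.265308 rad = 72.4968°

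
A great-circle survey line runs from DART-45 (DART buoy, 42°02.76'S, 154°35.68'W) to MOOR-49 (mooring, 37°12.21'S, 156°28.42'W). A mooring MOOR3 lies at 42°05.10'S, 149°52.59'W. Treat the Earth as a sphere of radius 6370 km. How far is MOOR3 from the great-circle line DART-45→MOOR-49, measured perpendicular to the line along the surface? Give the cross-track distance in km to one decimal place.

367.1 km

DART-45: φ = -42.04600°, λ = -154.59467°
MOOR-49: φ = -37.20350°, λ = -156.47367°
MOOR3: φ = -42.08500°, λ = -149.87650°
δ₁₃ = central angle DART-45→MOOR3 = 0.061129 rad  (haversine)
θ₁₃ = bearing DART-45→MOOR3 = 92.219°,  θ₁₂ = bearing DART-45→MOOR-49 = 342.754°
dₓₜ = R·arcsin(sin δ₁₃ · sin(θ₁₃ − θ₁₂)) = 6370·arcsin(0.06109·sin(-250.536°)) = 367.113 km
|dₓₜ| = 367.113 km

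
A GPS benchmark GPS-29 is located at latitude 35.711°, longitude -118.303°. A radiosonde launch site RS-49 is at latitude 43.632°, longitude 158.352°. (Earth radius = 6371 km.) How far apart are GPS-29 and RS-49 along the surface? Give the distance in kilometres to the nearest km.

6884 km

Δφ = 7.9210°,  Δλ = -83.3450°
a = sin²(Δφ/2) + cos φ₁ cos φ₂ sin²(Δλ/2) = 0.264563
c = 2·arcsin(√a) = 1.080516 rad = 61.9090°
d = R·c = 6371 × 1.080516 = 6884.0 km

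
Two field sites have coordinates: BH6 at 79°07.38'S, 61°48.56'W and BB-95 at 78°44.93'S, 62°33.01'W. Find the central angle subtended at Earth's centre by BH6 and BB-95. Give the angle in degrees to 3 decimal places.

BH6: φ = -79.12300°, λ = -61.80933°
BB-95: φ = -78.74883°, λ = -62.55017°
Δφ = 0.3742°,  Δλ = -0.7408°
a = sin²(Δφ/2) + cos φ₁ cos φ₂ sin²(Δλ/2) = 0.000012
c = 2·arcsin(√a) = 0.006986 rad = 0.4003°

0.400°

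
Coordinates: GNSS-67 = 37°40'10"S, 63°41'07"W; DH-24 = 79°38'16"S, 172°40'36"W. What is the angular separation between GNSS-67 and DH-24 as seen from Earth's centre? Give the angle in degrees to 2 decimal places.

GNSS-67: φ = -37.66944°, λ = -63.68528°
DH-24: φ = -79.63778°, λ = -172.67667°
Δφ = -41.9683°,  Δλ = -108.9914°
a = sin²(Δφ/2) + cos φ₁ cos φ₂ sin²(Δλ/2) = 0.222597
c = 2·arcsin(√a) = 0.982668 rad = 56.3027°

56.30°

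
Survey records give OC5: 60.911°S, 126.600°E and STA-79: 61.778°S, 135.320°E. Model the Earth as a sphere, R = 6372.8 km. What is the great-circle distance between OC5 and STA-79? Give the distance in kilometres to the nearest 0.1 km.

Δφ = -0.8670°,  Δλ = 8.7200°
a = sin²(Δφ/2) + cos φ₁ cos φ₂ sin²(Δλ/2) = 0.001386
c = 2·arcsin(√a) = 0.074474 rad = 4.2671°
d = R·c = 6372.8 × 0.074474 = 474.6 km

474.6 km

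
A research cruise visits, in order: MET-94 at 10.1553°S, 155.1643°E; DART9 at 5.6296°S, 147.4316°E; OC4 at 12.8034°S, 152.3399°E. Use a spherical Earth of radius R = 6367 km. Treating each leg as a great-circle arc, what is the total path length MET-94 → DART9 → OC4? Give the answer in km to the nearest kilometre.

MET-94→DART9: c = 0.155241 rad, d = 988.42 km
DART9→OC4: c = 0.151053 rad, d = 961.75 km
Total = 988.42 + 961.75 = 1950.17 km

1950 km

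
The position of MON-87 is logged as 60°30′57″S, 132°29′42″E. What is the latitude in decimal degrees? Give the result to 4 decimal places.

60.5158°S

60° + 30′/60 + 57″/3600 = 60 + 0.50000 + 0.01583 = 60.5158°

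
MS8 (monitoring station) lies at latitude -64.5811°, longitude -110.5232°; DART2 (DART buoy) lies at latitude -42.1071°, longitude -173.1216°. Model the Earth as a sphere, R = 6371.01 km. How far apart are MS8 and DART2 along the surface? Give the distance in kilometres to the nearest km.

4584 km

Δφ = 22.4740°,  Δλ = -62.5984°
a = sin²(Δφ/2) + cos φ₁ cos φ₂ sin²(Δλ/2) = 0.123918
c = 2·arcsin(√a) = 0.719456 rad = 41.2218°
d = R·c = 6371.01 × 0.719456 = 4583.7 km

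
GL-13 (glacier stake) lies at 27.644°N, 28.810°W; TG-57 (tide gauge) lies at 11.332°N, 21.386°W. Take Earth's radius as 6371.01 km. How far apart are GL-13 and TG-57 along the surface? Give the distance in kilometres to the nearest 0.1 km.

1972.3 km

Δφ = -16.3120°,  Δλ = 7.4240°
a = sin²(Δφ/2) + cos φ₁ cos φ₂ sin²(Δλ/2) = 0.023767
c = 2·arcsin(√a) = 0.309568 rad = 17.7369°
d = R·c = 6371.01 × 0.309568 = 1972.3 km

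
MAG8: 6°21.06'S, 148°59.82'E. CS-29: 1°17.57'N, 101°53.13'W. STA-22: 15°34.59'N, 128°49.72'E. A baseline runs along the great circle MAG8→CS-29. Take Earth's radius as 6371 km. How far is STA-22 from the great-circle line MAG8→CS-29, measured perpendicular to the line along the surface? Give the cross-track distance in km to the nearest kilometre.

2360 km

MAG8: φ = -6.35100°, λ = +148.99700°
CS-29: φ = +1.29283°, λ = -101.88550°
STA-22: φ = +15.57650°, λ = +128.82867°
δ₁₃ = central angle MAG8→STA-22 = 0.517709 rad  (haversine)
θ₁₃ = bearing MAG8→STA-22 = 317.849°,  θ₁₂ = bearing MAG8→CS-29 = 90.837°
dₓₜ = R·arcsin(sin δ₁₃ · sin(θ₁₃ − θ₁₂)) = 6371·arcsin(0.49489·sin(227.012°)) = -2359.970 km
|dₓₜ| = 2359.970 km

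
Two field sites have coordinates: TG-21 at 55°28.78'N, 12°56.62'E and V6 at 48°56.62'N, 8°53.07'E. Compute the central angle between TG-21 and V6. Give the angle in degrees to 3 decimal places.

6.990°

TG-21: φ = +55.47967°, λ = +12.94367°
V6: φ = +48.94367°, λ = +8.88450°
Δφ = -6.5360°,  Δλ = -4.0592°
a = sin²(Δφ/2) + cos φ₁ cos φ₂ sin²(Δλ/2) = 0.003717
c = 2·arcsin(√a) = 0.122003 rad = 6.9903°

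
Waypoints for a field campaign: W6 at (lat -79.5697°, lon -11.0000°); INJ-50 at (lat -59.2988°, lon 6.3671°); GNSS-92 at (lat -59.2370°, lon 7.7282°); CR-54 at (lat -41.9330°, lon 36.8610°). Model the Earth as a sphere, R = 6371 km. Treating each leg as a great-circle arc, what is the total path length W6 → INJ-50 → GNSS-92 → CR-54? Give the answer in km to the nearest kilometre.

W6→INJ-50: c = 0.365763 rad, d = 2330.27 km
INJ-50→GNSS-92: c = 0.012187 rad, d = 77.65 km
GNSS-92→CR-54: c = 0.435633 rad, d = 2775.42 km
Total = 2330.27 + 77.65 + 2775.42 = 5183.34 km

5183 km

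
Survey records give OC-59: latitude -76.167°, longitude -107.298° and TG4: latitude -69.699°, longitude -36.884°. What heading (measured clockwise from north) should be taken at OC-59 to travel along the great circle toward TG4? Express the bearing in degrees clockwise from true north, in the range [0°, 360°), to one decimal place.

108.8°

Δλ = 70.4140°
y = sin Δλ · cos φ₂ = 0.326877
x = cos φ₁ sin φ₂ − sin φ₁ cos φ₂ cos Δλ = -0.111309
θ = atan2(y, x) = 108.8048° → 108.8048° (mod 360°)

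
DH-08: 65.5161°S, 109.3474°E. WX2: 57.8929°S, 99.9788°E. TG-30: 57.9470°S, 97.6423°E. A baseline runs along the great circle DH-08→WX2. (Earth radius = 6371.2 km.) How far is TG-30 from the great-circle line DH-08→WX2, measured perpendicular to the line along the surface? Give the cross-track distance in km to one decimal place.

δ₁₃ = central angle DH-08→TG-30 = 0.163197 rad  (haversine)
θ₁₃ = bearing DH-08→TG-30 = 318.496°,  θ₁₂ = bearing DH-08→WX2 = 325.567°
dₓₜ = R·arcsin(sin δ₁₃ · sin(θ₁₃ − θ₁₂)) = 6371.2·arcsin(0.16247·sin(-7.071°)) = -127.436 km
|dₓₜ| = 127.436 km

127.4 km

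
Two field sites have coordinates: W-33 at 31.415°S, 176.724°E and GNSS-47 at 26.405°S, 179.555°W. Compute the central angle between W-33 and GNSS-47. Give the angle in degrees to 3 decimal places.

5.975°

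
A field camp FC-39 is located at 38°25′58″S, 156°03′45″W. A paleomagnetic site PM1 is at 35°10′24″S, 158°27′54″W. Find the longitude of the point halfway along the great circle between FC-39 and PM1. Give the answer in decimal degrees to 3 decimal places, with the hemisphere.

FC-39: φ = -38.43278°, λ = -156.06250°
PM1: φ = -35.17333°, λ = -158.46500°
Bx = cos φ₂ cos Δλ = 0.816695,  By = cos φ₂ sin Δλ = -0.034265
φₘ = atan2(sin φ₁ + sin φ₂, √((cos φ₁ + Bx)² + By²)) = -36.80909°
λₘ = λ₁ + atan2(By, cos φ₁ + Bx) = -157.28932°

157.289°W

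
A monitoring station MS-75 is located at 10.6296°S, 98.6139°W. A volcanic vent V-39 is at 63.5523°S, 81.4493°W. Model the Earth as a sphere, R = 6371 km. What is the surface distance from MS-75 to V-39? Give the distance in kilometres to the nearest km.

Δφ = -52.9227°,  Δλ = 17.1646°
a = sin²(Δφ/2) + cos φ₁ cos φ₂ sin²(Δλ/2) = 0.208302
c = 2·arcsin(√a) = 0.947893 rad = 54.3103°
d = R·c = 6371 × 0.947893 = 6039.0 km

6039 km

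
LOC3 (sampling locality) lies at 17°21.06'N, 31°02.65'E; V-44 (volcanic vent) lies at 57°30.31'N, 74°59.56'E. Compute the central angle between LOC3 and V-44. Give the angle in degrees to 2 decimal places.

51.63°

LOC3: φ = +17.35100°, λ = +31.04417°
V-44: φ = +57.50517°, λ = +74.99267°
Δφ = 40.1542°,  Δλ = 43.9485°
a = sin²(Δφ/2) + cos φ₁ cos φ₂ sin²(Δλ/2) = 0.189642
c = 2·arcsin(√a) = 0.901141 rad = 51.6316°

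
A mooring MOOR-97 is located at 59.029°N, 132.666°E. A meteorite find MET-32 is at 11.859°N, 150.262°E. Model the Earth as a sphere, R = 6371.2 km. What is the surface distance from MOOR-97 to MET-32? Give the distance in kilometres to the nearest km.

5447 km

Δφ = -47.1700°,  Δλ = 17.5960°
a = sin²(Δφ/2) + cos φ₁ cos φ₂ sin²(Δλ/2) = 0.171869
c = 2·arcsin(√a) = 0.854943 rad = 48.9846°
d = R·c = 6371.2 × 0.854943 = 5447.0 km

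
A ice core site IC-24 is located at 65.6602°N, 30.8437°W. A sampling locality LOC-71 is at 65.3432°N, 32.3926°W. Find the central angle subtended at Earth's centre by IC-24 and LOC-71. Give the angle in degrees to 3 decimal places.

0.716°

Δφ = -0.3170°,  Δλ = -1.5489°
a = sin²(Δφ/2) + cos φ₁ cos φ₂ sin²(Δλ/2) = 0.000039
c = 2·arcsin(√a) = 0.012500 rad = 0.7162°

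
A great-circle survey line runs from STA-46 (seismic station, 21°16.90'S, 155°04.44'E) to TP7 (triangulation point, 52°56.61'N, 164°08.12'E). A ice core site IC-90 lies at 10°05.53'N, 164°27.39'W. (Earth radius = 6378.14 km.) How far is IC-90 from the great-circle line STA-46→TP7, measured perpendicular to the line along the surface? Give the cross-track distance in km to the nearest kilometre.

4049 km

STA-46: φ = -21.28167°, λ = +155.07400°
TP7: φ = +52.94350°, λ = +164.13533°
IC-90: φ = +10.09217°, λ = -164.45650°
δ₁₃ = central angle STA-46→IC-90 = 0.883688 rad  (haversine)
θ₁₃ = bearing STA-46→IC-90 = 55.747°,  θ₁₂ = bearing STA-46→TP7 = 5.648°
dₓₜ = R·arcsin(sin δ₁₃ · sin(θ₁₃ − θ₁₂)) = 6378.14·arcsin(0.77308·sin(50.099°)) = 4049.293 km
|dₓₜ| = 4049.293 km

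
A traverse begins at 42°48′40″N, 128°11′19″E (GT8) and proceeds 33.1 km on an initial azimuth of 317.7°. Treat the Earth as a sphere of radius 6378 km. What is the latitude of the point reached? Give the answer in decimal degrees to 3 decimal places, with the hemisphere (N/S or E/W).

43.031°N

GT8: φ = +42.81111°, λ = +128.18861°
δ = d/R = 33.1/6378 = 0.005190 rad
φ₂ = arcsin(sin φ₁ cos δ + cos φ₁ sin δ cos θ)
   = arcsin(0.67958·0.99999 + 0.73360·0.00519·0.73963) = 43.03071°
λ₂ = λ₁ + atan2(sin θ sin δ cos φ₁, cos δ − sin φ₁ sin φ₂) = 127.91485°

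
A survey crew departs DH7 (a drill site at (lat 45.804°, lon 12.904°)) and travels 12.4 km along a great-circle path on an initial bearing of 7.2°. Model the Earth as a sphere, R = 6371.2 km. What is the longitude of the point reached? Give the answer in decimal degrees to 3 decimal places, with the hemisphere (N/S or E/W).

12.924°E

δ = d/R = 12.4/6371.2 = 0.001946 rad
φ₂ = arcsin(sin φ₁ cos δ + cos φ₁ sin δ cos θ)
   = arcsin(0.71696·1.00000 + 0.69712·0.00195·0.99211) = 45.91463°
λ₂ = λ₁ + atan2(sin θ sin δ cos φ₁, cos δ − sin φ₁ sin φ₂) = 12.92409°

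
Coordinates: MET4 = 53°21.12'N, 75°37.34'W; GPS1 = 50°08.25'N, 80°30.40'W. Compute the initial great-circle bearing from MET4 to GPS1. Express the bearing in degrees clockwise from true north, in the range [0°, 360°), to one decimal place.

MET4: φ = +53.35200°, λ = -75.62233°
GPS1: φ = +50.13750°, λ = -80.50667°
Δλ = -4.8843°
y = sin Δλ · cos φ₂ = -0.054573
x = cos φ₁ sin φ₂ − sin φ₁ cos φ₂ cos Δλ = -0.054207
θ = atan2(y, x) = -134.8070° → 225.1930° (mod 360°)

225.2°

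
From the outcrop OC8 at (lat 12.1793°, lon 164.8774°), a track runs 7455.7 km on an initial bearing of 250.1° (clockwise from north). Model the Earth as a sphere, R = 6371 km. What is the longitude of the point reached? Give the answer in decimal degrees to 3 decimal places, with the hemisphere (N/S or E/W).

102.196°E

δ = d/R = 7455.7/6371 = 1.170256 rad
φ₂ = arcsin(sin φ₁ cos δ + cos φ₁ sin δ cos θ)
   = arcsin(0.21097·0.38992 + 0.97749·0.92085·-0.34038) = -12.95129°
λ₂ = λ₁ + atan2(sin θ sin δ cos φ₁, cos δ − sin φ₁ sin φ₂) = 102.19623°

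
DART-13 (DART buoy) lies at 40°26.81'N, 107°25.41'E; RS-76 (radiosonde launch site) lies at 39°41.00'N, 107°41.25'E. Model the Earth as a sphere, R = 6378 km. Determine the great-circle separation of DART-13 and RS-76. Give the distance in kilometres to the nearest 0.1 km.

87.9 km

DART-13: φ = +40.44683°, λ = +107.42350°
RS-76: φ = +39.68333°, λ = +107.68750°
Δφ = -0.7635°,  Δλ = 0.2640°
a = sin²(Δφ/2) + cos φ₁ cos φ₂ sin²(Δλ/2) = 0.000048
c = 2·arcsin(√a) = 0.013784 rad = 0.7898°
d = R·c = 6378 × 0.013784 = 87.9 km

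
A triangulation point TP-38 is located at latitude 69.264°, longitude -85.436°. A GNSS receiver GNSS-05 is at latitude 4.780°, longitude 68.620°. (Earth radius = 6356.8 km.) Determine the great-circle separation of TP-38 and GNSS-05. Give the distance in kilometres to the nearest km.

11522 km

Δφ = -64.4840°,  Δλ = 154.0560°
a = sin²(Δφ/2) + cos φ₁ cos φ₂ sin²(Δλ/2) = 0.619671
c = 2·arcsin(√a) = 1.812484 rad = 103.8477°
d = R·c = 6356.8 × 1.812484 = 11521.6 km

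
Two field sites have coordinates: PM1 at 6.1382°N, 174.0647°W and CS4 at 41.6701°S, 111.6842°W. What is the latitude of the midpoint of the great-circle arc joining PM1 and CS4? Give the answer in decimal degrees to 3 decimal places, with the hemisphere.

Bx = cos φ₂ cos Δλ = 0.346301,  By = cos φ₂ sin Δλ = 0.661863
φₘ = atan2(sin φ₁ + sin φ₂, √((cos φ₁ + Bx)² + By²)) = -20.46422°
λₘ = λ₁ + atan2(By, cos φ₁ + Bx) = -147.78829°

20.464°S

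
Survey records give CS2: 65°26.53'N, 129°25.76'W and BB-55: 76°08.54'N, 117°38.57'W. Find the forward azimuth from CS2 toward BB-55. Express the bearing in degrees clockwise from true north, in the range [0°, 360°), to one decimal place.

14.4°

CS2: φ = +65.44217°, λ = -129.42933°
BB-55: φ = +76.14233°, λ = -117.64283°
Δλ = 11.7865°
y = sin Δλ · cos φ₂ = 0.048924
x = cos φ₁ sin φ₂ − sin φ₁ cos φ₂ cos Δλ = 0.190263
θ = atan2(y, x) = 14.4205° → 14.4205° (mod 360°)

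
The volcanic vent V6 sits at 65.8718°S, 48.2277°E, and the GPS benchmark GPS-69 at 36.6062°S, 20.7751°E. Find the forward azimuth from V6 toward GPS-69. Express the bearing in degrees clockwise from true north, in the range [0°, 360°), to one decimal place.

Δλ = -27.4526°
y = sin Δλ · cos φ₂ = -0.370081
x = cos φ₁ sin φ₂ − sin φ₁ cos φ₂ cos Δλ = 0.406360
θ = atan2(y, x) = -42.3248° → 317.6752° (mod 360°)

317.7°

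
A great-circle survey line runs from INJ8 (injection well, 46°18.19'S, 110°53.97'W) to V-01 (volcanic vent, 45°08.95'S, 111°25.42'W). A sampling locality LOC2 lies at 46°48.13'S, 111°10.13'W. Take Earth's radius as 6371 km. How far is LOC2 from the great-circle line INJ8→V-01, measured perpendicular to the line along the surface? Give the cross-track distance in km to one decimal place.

INJ8: φ = -46.30317°, λ = -110.89950°
V-01: φ = -45.14917°, λ = -111.42367°
LOC2: φ = -46.80217°, λ = -111.16883°
δ₁₃ = central angle INJ8→LOC2 = 0.009290 rad  (haversine)
θ₁₃ = bearing INJ8→LOC2 = 200.266°,  θ₁₂ = bearing INJ8→V-01 = 342.219°
dₓₜ = R·arcsin(sin δ₁₃ · sin(θ₁₃ − θ₁₂)) = 6371·arcsin(0.00929·sin(-141.953°)) = -36.476 km
|dₓₜ| = 36.476 km

36.5 km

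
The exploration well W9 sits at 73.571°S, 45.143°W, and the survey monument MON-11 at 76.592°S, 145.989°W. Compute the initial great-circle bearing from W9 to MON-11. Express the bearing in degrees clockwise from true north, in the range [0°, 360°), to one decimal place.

Δλ = -100.8460°
y = sin Δλ · cos φ₂ = -0.227741
x = cos φ₁ sin φ₂ − sin φ₁ cos φ₂ cos Δλ = -0.316970
θ = atan2(y, x) = -144.3029° → 215.6971° (mod 360°)

215.7°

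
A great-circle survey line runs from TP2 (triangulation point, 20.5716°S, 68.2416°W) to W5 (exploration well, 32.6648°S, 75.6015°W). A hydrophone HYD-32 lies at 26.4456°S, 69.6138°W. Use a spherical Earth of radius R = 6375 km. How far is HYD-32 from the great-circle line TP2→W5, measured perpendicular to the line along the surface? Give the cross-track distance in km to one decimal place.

δ₁₃ = central angle TP2→HYD-32 = 0.104843 rad  (haversine)
θ₁₃ = bearing TP2→HYD-32 = 191.823°,  θ₁₂ = bearing TP2→W5 = 206.968°
dₓₜ = R·arcsin(sin δ₁₃ · sin(θ₁₃ − θ₁₂)) = 6375·arcsin(0.10465·sin(-15.146°)) = -174.332 km
|dₓₜ| = 174.332 km

174.3 km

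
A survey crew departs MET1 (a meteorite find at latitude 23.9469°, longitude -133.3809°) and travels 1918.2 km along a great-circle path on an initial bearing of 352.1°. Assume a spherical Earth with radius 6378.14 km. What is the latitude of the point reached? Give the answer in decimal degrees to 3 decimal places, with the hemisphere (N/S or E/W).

40.983°N

δ = d/R = 1918.2/6378.14 = 0.300746 rad
φ₂ = arcsin(sin φ₁ cos δ + cos φ₁ sin δ cos θ)
   = arcsin(0.40589·0.95512 + 0.91392·0.29623·0.99051) = 40.98307°
λ₂ = λ₁ + atan2(sin θ sin δ cos φ₁, cos δ − sin φ₁ sin φ₂) = -136.47264°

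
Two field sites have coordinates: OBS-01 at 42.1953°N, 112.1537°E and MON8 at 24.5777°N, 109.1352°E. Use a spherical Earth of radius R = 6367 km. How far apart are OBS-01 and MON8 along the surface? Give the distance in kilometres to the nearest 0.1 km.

1977.3 km

Δφ = -17.6176°,  Δλ = -3.0185°
a = sin²(Δφ/2) + cos φ₁ cos φ₂ sin²(Δλ/2) = 0.023919
c = 2·arcsin(√a) = 0.310559 rad = 17.7937°
d = R·c = 6367 × 0.310559 = 1977.3 km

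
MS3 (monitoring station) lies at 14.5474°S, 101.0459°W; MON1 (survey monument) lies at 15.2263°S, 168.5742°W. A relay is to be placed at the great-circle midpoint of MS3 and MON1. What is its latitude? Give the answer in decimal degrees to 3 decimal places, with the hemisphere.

17.733°S

Bx = cos φ₂ cos Δλ = 0.368809,  By = cos φ₂ sin Δλ = -0.891630
φₘ = atan2(sin φ₁ + sin φ₂, √((cos φ₁ + Bx)² + By²)) = -17.73262°
λₘ = λ₁ + atan2(By, cos φ₁ + Bx) = -134.74972°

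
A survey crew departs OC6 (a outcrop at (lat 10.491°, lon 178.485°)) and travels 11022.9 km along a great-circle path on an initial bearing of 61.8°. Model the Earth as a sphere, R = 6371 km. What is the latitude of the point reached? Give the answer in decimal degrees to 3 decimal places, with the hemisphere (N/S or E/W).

25.459°N

δ = d/R = 11022.9/6371 = 1.730168 rad
φ₂ = arcsin(sin φ₁ cos δ + cos φ₁ sin δ cos θ)
   = arcsin(0.18208·-0.15870 + 0.98328·0.98733·0.47255) = 25.45912°
λ₂ = λ₁ + atan2(sin θ sin δ cos φ₁, cos δ − sin φ₁ sin φ₂) = -76.03412°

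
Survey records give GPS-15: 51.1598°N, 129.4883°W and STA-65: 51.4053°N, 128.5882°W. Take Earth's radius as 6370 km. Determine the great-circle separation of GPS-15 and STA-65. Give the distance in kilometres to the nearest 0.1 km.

Δφ = 0.2455°,  Δλ = 0.9001°
a = sin²(Δφ/2) + cos φ₁ cos φ₂ sin²(Δλ/2) = 0.000029
c = 2·arcsin(√a) = 0.010720 rad = 0.6142°
d = R·c = 6370 × 0.010720 = 68.3 km

68.3 km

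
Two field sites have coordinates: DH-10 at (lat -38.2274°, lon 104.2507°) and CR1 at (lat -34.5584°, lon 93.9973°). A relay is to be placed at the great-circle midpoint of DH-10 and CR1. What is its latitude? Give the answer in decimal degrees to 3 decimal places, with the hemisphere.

36.503°S

Bx = cos φ₂ cos Δλ = 0.810396,  By = cos φ₂ sin Δλ = -0.146593
φₘ = atan2(sin φ₁ + sin φ₂, √((cos φ₁ + Bx)² + By²)) = -36.50259°
λₘ = λ₁ + atan2(By, cos φ₁ + Bx) = 99.00265°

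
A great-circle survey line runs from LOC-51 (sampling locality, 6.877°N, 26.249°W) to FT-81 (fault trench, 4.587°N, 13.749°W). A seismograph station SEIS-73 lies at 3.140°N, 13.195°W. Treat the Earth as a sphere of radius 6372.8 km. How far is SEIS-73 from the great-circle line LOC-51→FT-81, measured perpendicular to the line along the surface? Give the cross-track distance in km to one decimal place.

δ₁₃ = central angle LOC-51→SEIS-73 = 0.236108 rad  (haversine)
θ₁₃ = bearing LOC-51→SEIS-73 = 105.392°,  θ₁₂ = bearing LOC-51→FT-81 = 99.764°
dₓₜ = R·arcsin(sin δ₁₃ · sin(θ₁₃ − θ₁₂)) = 6372.8·arcsin(0.23392·sin(5.627°)) = 146.192 km
|dₓₜ| = 146.192 km

146.2 km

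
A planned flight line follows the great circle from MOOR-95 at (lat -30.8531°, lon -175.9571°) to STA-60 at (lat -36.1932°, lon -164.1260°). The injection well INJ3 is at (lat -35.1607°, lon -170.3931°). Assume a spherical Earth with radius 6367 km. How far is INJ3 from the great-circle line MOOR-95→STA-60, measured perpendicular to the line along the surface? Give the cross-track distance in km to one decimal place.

δ₁₃ = central angle MOOR-95→INJ3 = 0.110796 rad  (haversine)
θ₁₃ = bearing MOOR-95→INJ3 = 134.201°,  θ₁₂ = bearing MOOR-95→STA-60 = 121.617°
dₓₜ = R·arcsin(sin δ₁₃ · sin(θ₁₃ − θ₁₂)) = 6367·arcsin(0.11057·sin(12.584°)) = 153.400 km
|dₓₜ| = 153.400 km

153.4 km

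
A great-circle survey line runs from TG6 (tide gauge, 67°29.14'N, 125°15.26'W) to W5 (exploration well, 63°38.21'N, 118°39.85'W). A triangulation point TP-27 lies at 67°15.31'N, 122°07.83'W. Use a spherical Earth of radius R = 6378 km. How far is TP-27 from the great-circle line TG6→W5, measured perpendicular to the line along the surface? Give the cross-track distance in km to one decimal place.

TG6: φ = +67.48567°, λ = -125.25433°
W5: φ = +63.63683°, λ = -118.66417°
TP-27: φ = +67.25517°, λ = -122.13050°
δ₁₃ = central angle TG6→TP-27 = 0.021358 rad  (haversine)
θ₁₃ = bearing TG6→TP-27 = 99.411°,  θ₁₂ = bearing TG6→W5 = 141.650°
dₓₜ = R·arcsin(sin δ₁₃ · sin(θ₁₃ − θ₁₂)) = 6378·arcsin(0.02136·sin(-42.238°)) = -91.566 km
|dₓₜ| = 91.566 km

91.6 km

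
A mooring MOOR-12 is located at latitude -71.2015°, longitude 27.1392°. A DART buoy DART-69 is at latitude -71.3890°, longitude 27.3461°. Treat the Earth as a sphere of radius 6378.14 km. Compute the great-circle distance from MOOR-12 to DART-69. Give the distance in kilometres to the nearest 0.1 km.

Δφ = -0.1875°,  Δλ = 0.2069°
a = sin²(Δφ/2) + cos φ₁ cos φ₂ sin²(Δλ/2) = 0.000003
c = 2·arcsin(√a) = 0.003471 rad = 0.1989°
d = R·c = 6378.14 × 0.003471 = 22.1 km

22.1 km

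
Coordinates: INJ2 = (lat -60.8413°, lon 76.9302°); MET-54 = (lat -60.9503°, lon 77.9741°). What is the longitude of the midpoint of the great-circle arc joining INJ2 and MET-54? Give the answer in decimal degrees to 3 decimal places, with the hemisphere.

77.451°E

Bx = cos φ₂ cos Δλ = 0.485488,  By = cos φ₂ sin Δλ = 0.008846
φₘ = atan2(sin φ₁ + sin φ₂, √((cos φ₁ + Bx)² + By²)) = -60.89681°
λₘ = λ₁ + atan2(By, cos φ₁ + Bx) = 77.45126°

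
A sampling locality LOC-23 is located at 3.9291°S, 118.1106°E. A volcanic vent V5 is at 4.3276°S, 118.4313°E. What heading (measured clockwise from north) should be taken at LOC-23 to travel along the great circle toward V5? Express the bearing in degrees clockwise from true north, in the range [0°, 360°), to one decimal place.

141.3°

Δλ = 0.3207°
y = sin Δλ · cos φ₂ = 0.005581
x = cos φ₁ sin φ₂ − sin φ₁ cos φ₂ cos Δλ = -0.006956
θ = atan2(y, x) = 141.2581° → 141.2581° (mod 360°)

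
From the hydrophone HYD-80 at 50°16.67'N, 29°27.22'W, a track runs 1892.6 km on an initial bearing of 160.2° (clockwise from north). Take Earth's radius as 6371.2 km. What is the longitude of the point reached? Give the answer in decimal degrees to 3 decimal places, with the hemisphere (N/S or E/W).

HYD-80: φ = +50.27783°, λ = -29.45367°
δ = d/R = 1892.6/6371.2 = 0.297055 rad
φ₂ = arcsin(sin φ₁ cos δ + cos φ₁ sin δ cos θ)
   = arcsin(0.76915·0.95620 + 0.63907·0.29271·-0.94088) = 34.01887°
λ₂ = λ₁ + atan2(sin θ sin δ cos φ₁, cos δ − sin φ₁ sin φ₂) = -22.58327°

22.583°W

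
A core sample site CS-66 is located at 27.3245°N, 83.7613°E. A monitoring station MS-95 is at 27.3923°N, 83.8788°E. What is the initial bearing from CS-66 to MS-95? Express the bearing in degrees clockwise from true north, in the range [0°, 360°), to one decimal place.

Δλ = 0.1175°
y = sin Δλ · cos φ₂ = 0.001821
x = cos φ₁ sin φ₂ − sin φ₁ cos φ₂ cos Δλ = 0.001184
θ = atan2(y, x) = 56.9617° → 56.9617° (mod 360°)

57.0°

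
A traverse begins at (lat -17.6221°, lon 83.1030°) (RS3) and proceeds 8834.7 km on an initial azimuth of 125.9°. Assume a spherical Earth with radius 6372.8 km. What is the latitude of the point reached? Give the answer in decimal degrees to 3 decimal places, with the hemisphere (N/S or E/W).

δ = d/R = 8834.7/6372.8 = 1.386314 rad
φ₂ = arcsin(sin φ₁ cos δ + cos φ₁ sin δ cos θ)
   = arcsin(-0.30274·0.18344 + 0.95307·0.98303·-0.58637) = -37.22213°
λ₂ = λ₁ + atan2(sin θ sin δ cos φ₁, cos δ − sin φ₁ sin φ₂) = 173.07960°

37.222°S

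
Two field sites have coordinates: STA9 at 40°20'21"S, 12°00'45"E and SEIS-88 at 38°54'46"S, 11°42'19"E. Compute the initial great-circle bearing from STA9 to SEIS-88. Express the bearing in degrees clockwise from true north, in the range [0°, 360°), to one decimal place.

STA9: φ = -40.33917°, λ = +12.01250°
SEIS-88: φ = -38.91278°, λ = +11.70528°
Δλ = -0.3072°
y = sin Δλ · cos φ₂ = -0.004172
x = cos φ₁ sin φ₂ − sin φ₁ cos φ₂ cos Δλ = 0.024885
θ = atan2(y, x) = -9.5175° → 350.4825° (mod 360°)

350.5°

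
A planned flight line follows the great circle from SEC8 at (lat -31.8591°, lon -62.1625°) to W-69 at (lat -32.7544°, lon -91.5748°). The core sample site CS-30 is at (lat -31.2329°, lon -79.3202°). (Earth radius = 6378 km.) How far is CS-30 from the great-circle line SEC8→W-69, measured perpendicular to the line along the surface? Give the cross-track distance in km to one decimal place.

222.0 km

δ₁₃ = central angle SEC8→CS-30 = 0.255173 rad  (haversine)
θ₁₃ = bearing SEC8→CS-30 = 267.921°,  θ₁₂ = bearing SEC8→W-69 = 259.998°
dₓₜ = R·arcsin(sin δ₁₃ · sin(θ₁₃ − θ₁₂)) = 6378·arcsin(0.25241·sin(7.923°)) = 221.963 km
|dₓₜ| = 221.963 km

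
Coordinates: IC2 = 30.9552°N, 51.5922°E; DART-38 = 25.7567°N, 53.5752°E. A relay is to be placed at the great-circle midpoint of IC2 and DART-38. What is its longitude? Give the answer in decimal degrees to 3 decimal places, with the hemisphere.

Bx = cos φ₂ cos Δλ = 0.900108,  By = cos φ₂ sin Δλ = 0.031165
φₘ = atan2(sin φ₁ + sin φ₂, √((cos φ₁ + Bx)² + By²)) = 28.35953°
λₘ = λ₁ + atan2(By, cos φ₁ + Bx) = 52.60799°

52.608°E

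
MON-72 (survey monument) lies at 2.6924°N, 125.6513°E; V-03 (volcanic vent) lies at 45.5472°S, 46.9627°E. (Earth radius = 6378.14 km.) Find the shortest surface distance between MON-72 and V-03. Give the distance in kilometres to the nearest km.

9356 km

Δφ = -48.2396°,  Δλ = -78.6886°
a = sin²(Δφ/2) + cos φ₁ cos φ₂ sin²(Δλ/2) = 0.448161
c = 2·arcsin(√a) = 1.466931 rad = 84.0489°
d = R·c = 6378.14 × 1.466931 = 9356.3 km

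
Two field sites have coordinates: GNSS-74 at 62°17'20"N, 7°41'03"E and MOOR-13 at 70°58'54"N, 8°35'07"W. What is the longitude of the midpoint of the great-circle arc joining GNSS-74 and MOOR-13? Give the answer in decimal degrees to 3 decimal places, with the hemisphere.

GNSS-74: φ = +62.28889°, λ = +7.68417°
MOOR-13: φ = +70.98167°, λ = -8.58528°
Bx = cos φ₂ cos Δλ = 0.312821,  By = cos φ₂ sin Δλ = -0.091294
φₘ = atan2(sin φ₁ + sin φ₂, √((cos φ₁ + Bx)² + By²)) = 66.83894°
λₘ = λ₁ + atan2(By, cos φ₁ + Bx) = 0.99001°

0.990°E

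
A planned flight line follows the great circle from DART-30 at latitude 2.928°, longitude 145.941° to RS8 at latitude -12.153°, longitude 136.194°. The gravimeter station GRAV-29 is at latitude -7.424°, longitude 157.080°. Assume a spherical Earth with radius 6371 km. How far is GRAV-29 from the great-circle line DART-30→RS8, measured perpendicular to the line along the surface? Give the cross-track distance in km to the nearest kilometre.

1660 km

δ₁₃ = central angle DART-30→GRAV-29 = 0.265101 rad  (haversine)
θ₁₃ = bearing DART-30→GRAV-29 = 133.016°,  θ₁₂ = bearing DART-30→RS8 = 212.533°
dₓₜ = R·arcsin(sin δ₁₃ · sin(θ₁₃ − θ₁₂)) = 6371·arcsin(0.26201·sin(-79.517°)) = -1660.105 km
|dₓₜ| = 1660.105 km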